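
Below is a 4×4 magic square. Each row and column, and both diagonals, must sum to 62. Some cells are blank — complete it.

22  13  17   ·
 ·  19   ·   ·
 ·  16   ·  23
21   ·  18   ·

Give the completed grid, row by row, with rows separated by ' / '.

22 13 17 10 / 8 19 15 20 / 11 16 12 23 / 21 14 18 9

Row 1: 22 + 13 + 17 + ? = 62, so (1,4) = 10.
Using column 2: 13 + 19 + 16 + ? → (4,2) = 62 − 48 = 14.
Anti-diagonal: 10 + 16 + 21 + ? = 62, so (2,3) = 15.
Row 4: 21 + 14 + 18 + ? = 62, so (4,4) = 9.
From column 3, 62 − (17 + 15 + 18) gives (3,3) = 12.
Column 4 must total 62; the given cells sum to 42, so (2,4) = 20.
From row 2, 62 − (19 + 15 + 20) gives (2,1) = 8.
Using row 3: 16 + 12 + 23 + ? → (3,1) = 62 − 51 = 11.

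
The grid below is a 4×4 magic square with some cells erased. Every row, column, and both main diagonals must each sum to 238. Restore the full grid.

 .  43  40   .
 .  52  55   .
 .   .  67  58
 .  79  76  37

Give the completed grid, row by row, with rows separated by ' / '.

82 43 40 73 / 61 52 55 70 / 49 64 67 58 / 46 79 76 37

Row 4 needs 238; the known cells sum to 192, so (4,1) = 46.
Using column 2: 43 + 52 + 79 + ? → (3,2) = 238 − 174 = 64.
Main diagonal must total 238; the given cells sum to 156, so (1,1) = 82.
The remaining cell in anti-diagonal is (1,4) = 238 − 165 = 73.
Using row 3: 64 + 67 + 58 + ? → (3,1) = 238 − 189 = 49.
From column 1, 238 − (82 + 49 + 46) gives (2,1) = 61.
Column 4 must total 238; the given cells sum to 168, so (2,4) = 70.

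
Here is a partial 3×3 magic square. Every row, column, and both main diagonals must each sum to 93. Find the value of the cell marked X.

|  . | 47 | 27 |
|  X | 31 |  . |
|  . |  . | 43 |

Row 1 must total 93; the given cells sum to 74, so (1,1) = 19.
Column 2 must total 93; the given cells sum to 78, so (3,2) = 15.
Using column 3: 27 + 43 + ? → (2,3) = 93 − 70 = 23.
Anti-diagonal needs 93; the known cells sum to 58, so (3,1) = 35.
Row 2: 31 + 23 + ? = 93, so (2,1) = 39.

39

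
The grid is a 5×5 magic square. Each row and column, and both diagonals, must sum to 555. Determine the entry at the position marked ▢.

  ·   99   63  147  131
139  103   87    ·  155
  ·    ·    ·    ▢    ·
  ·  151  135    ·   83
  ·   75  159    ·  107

Using row 1: 99 + 63 + 147 + 131 + ? → (1,1) = 555 − 440 = 115.
From row 2, 555 − (139 + 103 + 87 + 155) gives (2,4) = 71.
Column 2 needs 555; the known cells sum to 428, so (3,2) = 127.
From column 3, 555 − (63 + 87 + 135 + 159) gives (3,3) = 111.
The remaining cell in column 5 is (3,5) = 555 − 476 = 79.
Main diagonal: 115 + 103 + 111 + 107 + ? = 555, so (4,4) = 119.
From anti-diagonal, 555 − (131 + 71 + 111 + 151) gives (5,1) = 91.
Using row 4: 151 + 135 + 119 + 83 + ? → (4,1) = 555 − 488 = 67.
The remaining cell in row 5 is (5,4) = 555 − 432 = 123.
Column 1 needs 555; the known cells sum to 412, so (3,1) = 143.
Column 4 needs 555; the known cells sum to 460, so (3,4) = 95.

95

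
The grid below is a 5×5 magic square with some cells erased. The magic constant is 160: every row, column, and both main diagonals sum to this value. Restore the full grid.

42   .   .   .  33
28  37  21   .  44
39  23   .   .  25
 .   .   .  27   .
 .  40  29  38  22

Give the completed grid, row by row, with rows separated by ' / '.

42 26 35 24 33 / 28 37 21 30 44 / 39 23 32 41 25 / 20 34 43 27 36 / 31 40 29 38 22

Row 2 needs 160; the known cells sum to 130, so (2,4) = 30.
Row 5 must total 160; the given cells sum to 129, so (5,1) = 31.
The remaining cell in column 1 is (4,1) = 160 − 140 = 20.
Column 5 must total 160; the given cells sum to 124, so (4,5) = 36.
The remaining cell in main diagonal is (3,3) = 160 − 128 = 32.
Using anti-diagonal: 33 + 30 + 32 + 31 + ? → (4,2) = 160 − 126 = 34.
Row 3 must total 160; the given cells sum to 119, so (3,4) = 41.
Using row 4: 20 + 34 + 27 + 36 + ? → (4,3) = 160 − 117 = 43.
Using column 2: 37 + 23 + 34 + 40 + ? → (1,2) = 160 − 134 = 26.
Column 3: 21 + 32 + 43 + 29 + ? = 160, so (1,3) = 35.
Using column 4: 30 + 41 + 27 + 38 + ? → (1,4) = 160 − 136 = 24.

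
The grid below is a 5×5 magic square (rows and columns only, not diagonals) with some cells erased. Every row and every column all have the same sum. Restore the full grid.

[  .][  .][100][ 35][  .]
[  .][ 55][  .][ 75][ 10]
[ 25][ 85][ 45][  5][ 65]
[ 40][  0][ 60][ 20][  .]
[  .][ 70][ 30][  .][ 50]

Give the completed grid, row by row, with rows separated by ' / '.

80 15 100 35 -5 / 95 55 -10 75 10 / 25 85 45 5 65 / 40 0 60 20 105 / -15 70 30 90 50

Row 3 is already complete: 25 + 85 + 45 + 5 + 65 = 225, so that is the magic constant.
Row 4: 40 + 0 + 60 + 20 + ? = 225, so (4,5) = 105.
Column 2 needs 225; the known cells sum to 210, so (1,2) = 15.
From column 3, 225 − (100 + 45 + 60 + 30) gives (2,3) = -10.
Column 4 must total 225; the given cells sum to 135, so (5,4) = 90.
From column 5, 225 − (10 + 65 + 105 + 50) gives (1,5) = -5.
From row 1, 225 − (15 + 100 + 35 + (-5)) gives (1,1) = 80.
Row 2 needs 225; the known cells sum to 130, so (2,1) = 95.
Row 5 needs 225; the known cells sum to 240, so (5,1) = -15.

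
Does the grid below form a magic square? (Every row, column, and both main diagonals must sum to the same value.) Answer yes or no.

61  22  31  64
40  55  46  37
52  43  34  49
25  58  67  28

Yes

Row 1: 61 + 22 + 31 + 64 = 178.
Row 2: 40 + 55 + 46 + 37 = 178.
Row 3: 52 + 43 + 34 + 49 = 178.
Row 4: 25 + 58 + 67 + 28 = 178.
Column 1: 61 + 40 + 52 + 25 = 178.
Column 2: 22 + 55 + 43 + 58 = 178.
Column 3: 31 + 46 + 34 + 67 = 178.
Column 4: 64 + 37 + 49 + 28 = 178.
Main diagonal: 61 + 55 + 34 + 28 = 178.
Anti-diagonal: 64 + 46 + 43 + 25 = 178.
All lines sum to 178.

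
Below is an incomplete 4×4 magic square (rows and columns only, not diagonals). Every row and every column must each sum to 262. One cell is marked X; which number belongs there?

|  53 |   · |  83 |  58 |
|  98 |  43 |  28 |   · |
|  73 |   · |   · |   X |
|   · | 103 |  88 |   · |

78

Using row 1: 53 + 83 + 58 + ? → (1,2) = 262 − 194 = 68.
From row 2, 262 − (98 + 43 + 28) gives (2,4) = 93.
Column 1: 53 + 98 + 73 + ? = 262, so (4,1) = 38.
The remaining cell in column 2 is (3,2) = 262 − 214 = 48.
The remaining cell in column 3 is (3,3) = 262 − 199 = 63.
From row 3, 262 − (73 + 48 + 63) gives (3,4) = 78.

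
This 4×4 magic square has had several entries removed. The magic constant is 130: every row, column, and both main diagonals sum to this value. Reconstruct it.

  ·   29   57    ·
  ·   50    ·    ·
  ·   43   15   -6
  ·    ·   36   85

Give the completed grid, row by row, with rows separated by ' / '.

-20 29 57 64 / 71 50 22 -13 / 78 43 15 -6 / 1 8 36 85

Row 3: 43 + 15 + (-6) + ? = 130, so (3,1) = 78.
From column 2, 130 − (29 + 50 + 43) gives (4,2) = 8.
Column 3: 57 + 15 + 36 + ? = 130, so (2,3) = 22.
Main diagonal must total 130; the given cells sum to 150, so (1,1) = -20.
Row 1 must total 130; the given cells sum to 66, so (1,4) = 64.
From row 4, 130 − (8 + 36 + 85) gives (4,1) = 1.
Column 1: -20 + 78 + 1 + ? = 130, so (2,1) = 71.
Column 4 must total 130; the given cells sum to 143, so (2,4) = -13.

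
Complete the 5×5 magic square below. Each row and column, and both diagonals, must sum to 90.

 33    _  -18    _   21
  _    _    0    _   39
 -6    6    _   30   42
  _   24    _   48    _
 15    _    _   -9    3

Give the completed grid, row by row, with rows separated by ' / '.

33 45 -18 9 21 / 51 -12 0 12 39 / -6 6 18 30 42 / -3 24 36 48 -15 / 15 27 54 -9 3

Row 3 needs 90; the known cells sum to 72, so (3,3) = 18.
Column 5: 21 + 39 + 42 + 3 + ? = 90, so (4,5) = -15.
Main diagonal needs 90; the known cells sum to 102, so (2,2) = -12.
Anti-diagonal must total 90; the given cells sum to 78, so (2,4) = 12.
Row 2 needs 90; the known cells sum to 39, so (2,1) = 51.
Column 1 must total 90; the given cells sum to 93, so (4,1) = -3.
Column 4: 12 + 30 + 48 + (-9) + ? = 90, so (1,4) = 9.
The remaining cell in row 1 is (1,2) = 90 − 45 = 45.
Using row 4: -3 + 24 + 48 + (-15) + ? → (4,3) = 90 − 54 = 36.
Using column 2: 45 + (-12) + 6 + 24 + ? → (5,2) = 90 − 63 = 27.
Using column 3: -18 + 0 + 18 + 36 + ? → (5,3) = 90 − 36 = 54.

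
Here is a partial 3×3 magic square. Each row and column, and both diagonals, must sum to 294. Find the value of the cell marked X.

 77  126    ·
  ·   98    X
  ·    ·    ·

84

Row 1: 77 + 126 + ? = 294, so (1,3) = 91.
The remaining cell in column 2 is (3,2) = 294 − 224 = 70.
Main diagonal needs 294; the known cells sum to 175, so (3,3) = 119.
Using anti-diagonal: 91 + 98 + ? → (3,1) = 294 − 189 = 105.
Column 1 must total 294; the given cells sum to 182, so (2,1) = 112.
Column 3: 91 + 119 + ? = 294, so (2,3) = 84.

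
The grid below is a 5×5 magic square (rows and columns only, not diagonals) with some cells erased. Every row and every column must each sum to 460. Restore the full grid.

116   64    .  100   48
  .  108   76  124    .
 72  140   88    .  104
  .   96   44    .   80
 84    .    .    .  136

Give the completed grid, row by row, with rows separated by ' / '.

116 64 132 100 48 / 60 108 76 124 92 / 72 140 88 56 104 / 128 96 44 112 80 / 84 52 120 68 136

Row 1 needs 460; the known cells sum to 328, so (1,3) = 132.
Using row 3: 72 + 140 + 88 + 104 + ? → (3,4) = 460 − 404 = 56.
The remaining cell in column 2 is (5,2) = 460 − 408 = 52.
Column 3: 132 + 76 + 88 + 44 + ? = 460, so (5,3) = 120.
Column 5 must total 460; the given cells sum to 368, so (2,5) = 92.
Row 2 needs 460; the known cells sum to 400, so (2,1) = 60.
Row 5: 84 + 52 + 120 + 136 + ? = 460, so (5,4) = 68.
Column 1 needs 460; the known cells sum to 332, so (4,1) = 128.
From column 4, 460 − (100 + 124 + 56 + 68) gives (4,4) = 112.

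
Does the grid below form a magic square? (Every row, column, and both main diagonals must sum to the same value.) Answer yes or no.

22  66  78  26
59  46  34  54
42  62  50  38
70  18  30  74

Row 1: 22 + 66 + 78 + 26 = 192.
Row 2: 59 + 46 + 34 + 54 = 193.
Row 3: 42 + 62 + 50 + 38 = 192.
Row 4: 70 + 18 + 30 + 74 = 192.
Column 1: 22 + 59 + 42 + 70 = 193.
Column 2: 66 + 46 + 62 + 18 = 192.
Column 3: 78 + 34 + 50 + 30 = 192.
Column 4: 26 + 54 + 38 + 74 = 192.
Main diagonal: 22 + 46 + 50 + 74 = 192.
Anti-diagonal: 26 + 34 + 62 + 70 = 192.

No — row 3 sums to 192 but column 1 sums to 193.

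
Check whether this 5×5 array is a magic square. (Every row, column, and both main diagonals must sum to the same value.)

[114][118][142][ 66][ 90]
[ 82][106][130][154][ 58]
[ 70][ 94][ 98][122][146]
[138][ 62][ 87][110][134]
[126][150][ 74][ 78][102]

No — column 2 sums to 530 but column 3 sums to 531.

Row 1: 114 + 118 + 142 + 66 + 90 = 530.
Row 2: 82 + 106 + 130 + 154 + 58 = 530.
Row 3: 70 + 94 + 98 + 122 + 146 = 530.
Row 4: 138 + 62 + 87 + 110 + 134 = 531.
Row 5: 126 + 150 + 74 + 78 + 102 = 530.
Column 1: 114 + 82 + 70 + 138 + 126 = 530.
Column 2: 118 + 106 + 94 + 62 + 150 = 530.
Column 3: 142 + 130 + 98 + 87 + 74 = 531.
Column 4: 66 + 154 + 122 + 110 + 78 = 530.
Column 5: 90 + 58 + 146 + 134 + 102 = 530.
Main diagonal: 114 + 106 + 98 + 110 + 102 = 530.
Anti-diagonal: 90 + 154 + 98 + 62 + 126 = 530.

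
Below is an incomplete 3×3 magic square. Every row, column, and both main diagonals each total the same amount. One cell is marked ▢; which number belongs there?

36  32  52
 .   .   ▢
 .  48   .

Row 1 is complete and sums to 120; that is the magic constant.
Column 2 must total 120; the given cells sum to 80, so (2,2) = 40.
Main diagonal: 36 + 40 + ? = 120, so (3,3) = 44.
Anti-diagonal: 52 + 40 + ? = 120, so (3,1) = 28.
Column 1 must total 120; the given cells sum to 64, so (2,1) = 56.
Column 3: 52 + 44 + ? = 120, so (2,3) = 24.

24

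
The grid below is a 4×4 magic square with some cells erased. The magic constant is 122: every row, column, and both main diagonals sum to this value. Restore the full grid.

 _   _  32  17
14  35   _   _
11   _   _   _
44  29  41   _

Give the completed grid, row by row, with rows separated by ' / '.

53 20 32 17 / 14 35 23 50 / 11 38 26 47 / 44 29 41 8

Row 4 needs 122; the known cells sum to 114, so (4,4) = 8.
Column 1: 14 + 11 + 44 + ? = 122, so (1,1) = 53.
From main diagonal, 122 − (53 + 35 + 8) gives (3,3) = 26.
Using row 1: 53 + 32 + 17 + ? → (1,2) = 122 − 102 = 20.
Using column 2: 20 + 35 + 29 + ? → (3,2) = 122 − 84 = 38.
The remaining cell in column 3 is (2,3) = 122 − 99 = 23.
The remaining cell in row 2 is (2,4) = 122 − 72 = 50.
Row 3: 11 + 38 + 26 + ? = 122, so (3,4) = 47.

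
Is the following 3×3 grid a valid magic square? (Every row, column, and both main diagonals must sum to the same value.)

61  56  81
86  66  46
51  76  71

Row 1: 61 + 56 + 81 = 198.
Row 2: 86 + 66 + 46 = 198.
Row 3: 51 + 76 + 71 = 198.
Column 1: 61 + 86 + 51 = 198.
Column 2: 56 + 66 + 76 = 198.
Column 3: 81 + 46 + 71 = 198.
Main diagonal: 61 + 66 + 71 = 198.
Anti-diagonal: 81 + 66 + 51 = 198.
All lines sum to 198.

Yes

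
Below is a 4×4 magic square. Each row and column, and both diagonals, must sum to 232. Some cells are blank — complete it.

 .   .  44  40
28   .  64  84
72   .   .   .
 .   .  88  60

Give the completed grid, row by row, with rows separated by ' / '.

80 68 44 40 / 28 56 64 84 / 72 76 36 48 / 52 32 88 60

Row 2 needs 232; the known cells sum to 176, so (2,2) = 56.
Using column 3: 44 + 64 + 88 + ? → (3,3) = 232 − 196 = 36.
Column 4: 40 + 84 + 60 + ? = 232, so (3,4) = 48.
Main diagonal: 56 + 36 + 60 + ? = 232, so (1,1) = 80.
The remaining cell in row 1 is (1,2) = 232 − 164 = 68.
The remaining cell in row 3 is (3,2) = 232 − 156 = 76.
The remaining cell in column 1 is (4,1) = 232 − 180 = 52.
Column 2 must total 232; the given cells sum to 200, so (4,2) = 32.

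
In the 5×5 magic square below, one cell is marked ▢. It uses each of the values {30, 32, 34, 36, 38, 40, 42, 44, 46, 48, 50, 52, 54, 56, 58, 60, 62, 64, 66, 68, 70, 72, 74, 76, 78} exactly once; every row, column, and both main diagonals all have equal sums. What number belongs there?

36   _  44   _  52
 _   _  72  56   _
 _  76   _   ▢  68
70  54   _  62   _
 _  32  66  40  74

The 25 entries sum to 1350, so each line sums to 1350/5 = 270.
The remaining cell in row 5 is (5,1) = 270 − 212 = 58.
The remaining cell in anti-diagonal is (3,3) = 270 − 220 = 50.
Column 3: 44 + 72 + 50 + 66 + ? = 270, so (4,3) = 38.
Using main diagonal: 36 + 50 + 62 + 74 + ? → (2,2) = 270 − 222 = 48.
The remaining cell in row 4 is (4,5) = 270 − 224 = 46.
Column 2 must total 270; the given cells sum to 210, so (1,2) = 60.
The remaining cell in column 5 is (2,5) = 270 − 240 = 30.
The remaining cell in row 1 is (1,4) = 270 − 192 = 78.
From row 2, 270 − (48 + 72 + 56 + 30) gives (2,1) = 64.
From column 1, 270 − (36 + 64 + 70 + 58) gives (3,1) = 42.
Column 4 needs 270; the known cells sum to 236, so (3,4) = 34.

34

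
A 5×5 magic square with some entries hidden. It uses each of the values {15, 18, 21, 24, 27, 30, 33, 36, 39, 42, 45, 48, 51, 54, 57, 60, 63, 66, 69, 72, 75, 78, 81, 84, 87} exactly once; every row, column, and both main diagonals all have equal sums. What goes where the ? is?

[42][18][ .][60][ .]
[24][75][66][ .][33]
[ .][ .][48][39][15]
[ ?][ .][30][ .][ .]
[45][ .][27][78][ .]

63

The 25 entries sum to 1275, so each line sums to 1275/5 = 255.
The remaining cell in row 2 is (2,4) = 255 − 198 = 57.
From column 3, 255 − (66 + 48 + 30 + 27) gives (1,3) = 84.
From column 4, 255 − (60 + 57 + 39 + 78) gives (4,4) = 21.
Main diagonal: 42 + 75 + 48 + 21 + ? = 255, so (5,5) = 69.
From row 1, 255 − (42 + 18 + 84 + 60) gives (1,5) = 51.
From row 5, 255 − (45 + 27 + 78 + 69) gives (5,2) = 36.
Column 5 needs 255; the known cells sum to 168, so (4,5) = 87.
Anti-diagonal must total 255; the given cells sum to 201, so (4,2) = 54.
Row 4: 54 + 30 + 21 + 87 + ? = 255, so (4,1) = 63.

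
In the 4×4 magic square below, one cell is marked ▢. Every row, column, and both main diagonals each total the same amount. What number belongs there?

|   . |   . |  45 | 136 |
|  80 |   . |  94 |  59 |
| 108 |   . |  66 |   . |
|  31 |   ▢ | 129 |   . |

122

Column 3 is complete and sums to 334; that is the magic constant.
From row 2, 334 − (80 + 94 + 59) gives (2,2) = 101.
The remaining cell in column 1 is (1,1) = 334 − 219 = 115.
Main diagonal must total 334; the given cells sum to 282, so (4,4) = 52.
Anti-diagonal needs 334; the known cells sum to 261, so (3,2) = 73.
Row 1: 115 + 45 + 136 + ? = 334, so (1,2) = 38.
The remaining cell in row 3 is (3,4) = 334 − 247 = 87.
Row 4 needs 334; the known cells sum to 212, so (4,2) = 122.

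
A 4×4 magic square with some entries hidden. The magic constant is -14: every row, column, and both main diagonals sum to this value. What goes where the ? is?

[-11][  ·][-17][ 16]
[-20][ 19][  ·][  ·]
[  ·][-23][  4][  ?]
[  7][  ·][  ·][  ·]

-5

Row 1 must total -14; the given cells sum to -12, so (1,2) = -2.
The remaining cell in column 1 is (3,1) = -14 − (-24) = 10.
Using column 2: -2 + 19 + (-23) + ? → (4,2) = -14 − (-6) = -8.
Using main diagonal: -11 + 19 + 4 + ? → (4,4) = -14 − 12 = -26.
The remaining cell in anti-diagonal is (2,3) = -14 − 0 = -14.
From row 2, -14 − (-20 + 19 + (-14)) gives (2,4) = 1.
From row 3, -14 − (10 + (-23) + 4) gives (3,4) = -5.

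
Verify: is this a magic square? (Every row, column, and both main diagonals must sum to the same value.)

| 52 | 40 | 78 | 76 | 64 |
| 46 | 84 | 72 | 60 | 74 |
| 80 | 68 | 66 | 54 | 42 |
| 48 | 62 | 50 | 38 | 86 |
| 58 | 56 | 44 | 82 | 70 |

Row 1: 52 + 40 + 78 + 76 + 64 = 310.
Row 2: 46 + 84 + 72 + 60 + 74 = 336.
Row 3: 80 + 68 + 66 + 54 + 42 = 310.
Row 4: 48 + 62 + 50 + 38 + 86 = 284.
Row 5: 58 + 56 + 44 + 82 + 70 = 310.
Column 1: 52 + 46 + 80 + 48 + 58 = 284.
Column 2: 40 + 84 + 68 + 62 + 56 = 310.
Column 3: 78 + 72 + 66 + 50 + 44 = 310.
Column 4: 76 + 60 + 54 + 38 + 82 = 310.
Column 5: 64 + 74 + 42 + 86 + 70 = 336.
Main diagonal: 52 + 84 + 66 + 38 + 70 = 310.
Anti-diagonal: 64 + 60 + 66 + 62 + 58 = 310.

No — row 2 sums to 336 but column 3 sums to 310.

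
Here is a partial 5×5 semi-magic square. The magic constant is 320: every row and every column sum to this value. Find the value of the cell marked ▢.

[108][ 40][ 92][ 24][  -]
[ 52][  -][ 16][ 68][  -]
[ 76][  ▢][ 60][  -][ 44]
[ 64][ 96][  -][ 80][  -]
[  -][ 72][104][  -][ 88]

28

Using row 1: 108 + 40 + 92 + 24 + ? → (1,5) = 320 − 264 = 56.
The remaining cell in column 1 is (5,1) = 320 − 300 = 20.
Column 3: 92 + 16 + 60 + 104 + ? = 320, so (4,3) = 48.
Row 4 must total 320; the given cells sum to 288, so (4,5) = 32.
The remaining cell in row 5 is (5,4) = 320 − 284 = 36.
From column 4, 320 − (24 + 68 + 80 + 36) gives (3,4) = 112.
Using column 5: 56 + 44 + 32 + 88 + ? → (2,5) = 320 − 220 = 100.
Using row 2: 52 + 16 + 68 + 100 + ? → (2,2) = 320 − 236 = 84.
Using row 3: 76 + 60 + 112 + 44 + ? → (3,2) = 320 − 292 = 28.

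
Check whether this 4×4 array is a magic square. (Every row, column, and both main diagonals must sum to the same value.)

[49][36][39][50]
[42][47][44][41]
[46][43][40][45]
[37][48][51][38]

Row 1: 49 + 36 + 39 + 50 = 174.
Row 2: 42 + 47 + 44 + 41 = 174.
Row 3: 46 + 43 + 40 + 45 = 174.
Row 4: 37 + 48 + 51 + 38 = 174.
Column 1: 49 + 42 + 46 + 37 = 174.
Column 2: 36 + 47 + 43 + 48 = 174.
Column 3: 39 + 44 + 40 + 51 = 174.
Column 4: 50 + 41 + 45 + 38 = 174.
Main diagonal: 49 + 47 + 40 + 38 = 174.
Anti-diagonal: 50 + 44 + 43 + 37 = 174.
All lines sum to 174.

Yes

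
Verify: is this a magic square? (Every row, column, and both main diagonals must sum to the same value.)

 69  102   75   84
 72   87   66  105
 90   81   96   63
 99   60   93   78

Row 1: 69 + 102 + 75 + 84 = 330.
Row 2: 72 + 87 + 66 + 105 = 330.
Row 3: 90 + 81 + 96 + 63 = 330.
Row 4: 99 + 60 + 93 + 78 = 330.
Column 1: 69 + 72 + 90 + 99 = 330.
Column 2: 102 + 87 + 81 + 60 = 330.
Column 3: 75 + 66 + 96 + 93 = 330.
Column 4: 84 + 105 + 63 + 78 = 330.
Main diagonal: 69 + 87 + 96 + 78 = 330.
Anti-diagonal: 84 + 66 + 81 + 99 = 330.
All lines sum to 330.

Yes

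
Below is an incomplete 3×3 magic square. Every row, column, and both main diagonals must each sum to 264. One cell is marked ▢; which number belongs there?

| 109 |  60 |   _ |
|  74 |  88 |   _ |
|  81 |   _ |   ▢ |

Row 1 needs 264; the known cells sum to 169, so (1,3) = 95.
Row 2 needs 264; the known cells sum to 162, so (2,3) = 102.
Column 2: 60 + 88 + ? = 264, so (3,2) = 116.
The remaining cell in column 3 is (3,3) = 264 − 197 = 67.

67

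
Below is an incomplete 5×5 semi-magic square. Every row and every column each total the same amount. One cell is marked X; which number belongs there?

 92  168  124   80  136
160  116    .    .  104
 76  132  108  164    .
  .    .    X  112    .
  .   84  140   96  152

156

Row 1 is complete and sums to 600; that is the magic constant.
Row 3 needs 600; the known cells sum to 480, so (3,5) = 120.
Row 5 must total 600; the given cells sum to 472, so (5,1) = 128.
From column 1, 600 − (92 + 160 + 76 + 128) gives (4,1) = 144.
Column 2: 168 + 116 + 132 + 84 + ? = 600, so (4,2) = 100.
Column 4: 80 + 164 + 112 + 96 + ? = 600, so (2,4) = 148.
Column 5: 136 + 104 + 120 + 152 + ? = 600, so (4,5) = 88.
Row 2: 160 + 116 + 148 + 104 + ? = 600, so (2,3) = 72.
From row 4, 600 − (144 + 100 + 112 + 88) gives (4,3) = 156.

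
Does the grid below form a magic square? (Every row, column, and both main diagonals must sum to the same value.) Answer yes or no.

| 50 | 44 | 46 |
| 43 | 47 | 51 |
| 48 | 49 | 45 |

Row 1: 50 + 44 + 46 = 140.
Row 2: 43 + 47 + 51 = 141.
Row 3: 48 + 49 + 45 = 142.
Column 1: 50 + 43 + 48 = 141.
Column 2: 44 + 47 + 49 = 140.
Column 3: 46 + 51 + 45 = 142.
Main diagonal: 50 + 47 + 45 = 142.
Anti-diagonal: 46 + 47 + 48 = 141.

No — row 2 sums to 141 but row 3 sums to 142.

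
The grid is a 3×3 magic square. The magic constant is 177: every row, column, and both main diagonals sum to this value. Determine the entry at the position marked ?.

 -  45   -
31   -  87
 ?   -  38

66

Using row 2: 31 + 87 + ? → (2,2) = 177 − 118 = 59.
From column 2, 177 − (45 + 59) gives (3,2) = 73.
Column 3: 87 + 38 + ? = 177, so (1,3) = 52.
Main diagonal needs 177; the known cells sum to 97, so (1,1) = 80.
Using anti-diagonal: 52 + 59 + ? → (3,1) = 177 − 111 = 66.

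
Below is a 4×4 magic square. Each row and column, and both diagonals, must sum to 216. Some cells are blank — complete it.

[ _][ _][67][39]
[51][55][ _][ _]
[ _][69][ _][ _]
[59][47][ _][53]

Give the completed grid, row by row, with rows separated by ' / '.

Row 4: 59 + 47 + 53 + ? = 216, so (4,3) = 57.
The remaining cell in column 2 is (1,2) = 216 − 171 = 45.
Using anti-diagonal: 39 + 69 + 59 + ? → (2,3) = 216 − 167 = 49.
Row 1 must total 216; the given cells sum to 151, so (1,1) = 65.
From row 2, 216 − (51 + 55 + 49) gives (2,4) = 61.
From column 1, 216 − (65 + 51 + 59) gives (3,1) = 41.
Column 3: 67 + 49 + 57 + ? = 216, so (3,3) = 43.
Column 4 must total 216; the given cells sum to 153, so (3,4) = 63.

65 45 67 39 / 51 55 49 61 / 41 69 43 63 / 59 47 57 53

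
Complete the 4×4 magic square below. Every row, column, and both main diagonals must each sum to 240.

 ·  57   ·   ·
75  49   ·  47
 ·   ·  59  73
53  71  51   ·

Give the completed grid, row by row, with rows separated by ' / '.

67 57 61 55 / 75 49 69 47 / 45 63 59 73 / 53 71 51 65

Row 2: 75 + 49 + 47 + ? = 240, so (2,3) = 69.
The remaining cell in row 4 is (4,4) = 240 − 175 = 65.
Column 2 needs 240; the known cells sum to 177, so (3,2) = 63.
From column 3, 240 − (69 + 59 + 51) gives (1,3) = 61.
Column 4 must total 240; the given cells sum to 185, so (1,4) = 55.
Main diagonal needs 240; the known cells sum to 173, so (1,1) = 67.
From row 3, 240 − (63 + 59 + 73) gives (3,1) = 45.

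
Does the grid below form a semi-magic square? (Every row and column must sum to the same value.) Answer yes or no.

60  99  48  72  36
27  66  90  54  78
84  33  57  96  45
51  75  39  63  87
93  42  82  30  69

Row 1: 60 + 99 + 48 + 72 + 36 = 315.
Row 2: 27 + 66 + 90 + 54 + 78 = 315.
Row 3: 84 + 33 + 57 + 96 + 45 = 315.
Row 4: 51 + 75 + 39 + 63 + 87 = 315.
Row 5: 93 + 42 + 82 + 30 + 69 = 316.
Column 1: 60 + 27 + 84 + 51 + 93 = 315.
Column 2: 99 + 66 + 33 + 75 + 42 = 315.
Column 3: 48 + 90 + 57 + 39 + 82 = 316.
Column 4: 72 + 54 + 96 + 63 + 30 = 315.
Column 5: 36 + 78 + 45 + 87 + 69 = 315.

No — row 5 sums to 316 but row 3 sums to 315.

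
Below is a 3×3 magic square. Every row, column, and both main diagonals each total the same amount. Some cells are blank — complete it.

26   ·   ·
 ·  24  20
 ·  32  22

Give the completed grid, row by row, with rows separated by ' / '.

26 16 30 / 28 24 20 / 18 32 22

Main diagonal is already complete: 26 + 24 + 22 = 72, so that is the magic constant.
The remaining cell in row 2 is (2,1) = 72 − 44 = 28.
Row 3 needs 72; the known cells sum to 54, so (3,1) = 18.
From column 2, 72 − (24 + 32) gives (1,2) = 16.
Column 3 must total 72; the given cells sum to 42, so (1,3) = 30.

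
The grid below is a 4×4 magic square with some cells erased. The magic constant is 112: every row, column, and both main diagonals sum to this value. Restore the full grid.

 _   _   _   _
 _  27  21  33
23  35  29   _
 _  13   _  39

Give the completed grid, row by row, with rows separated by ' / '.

From row 2, 112 − (27 + 21 + 33) gives (2,1) = 31.
Row 3 must total 112; the given cells sum to 87, so (3,4) = 25.
Column 2: 27 + 35 + 13 + ? = 112, so (1,2) = 37.
Column 4 must total 112; the given cells sum to 97, so (1,4) = 15.
From main diagonal, 112 − (27 + 29 + 39) gives (1,1) = 17.
From anti-diagonal, 112 − (15 + 21 + 35) gives (4,1) = 41.
From row 1, 112 − (17 + 37 + 15) gives (1,3) = 43.
Row 4 needs 112; the known cells sum to 93, so (4,3) = 19.

17 37 43 15 / 31 27 21 33 / 23 35 29 25 / 41 13 19 39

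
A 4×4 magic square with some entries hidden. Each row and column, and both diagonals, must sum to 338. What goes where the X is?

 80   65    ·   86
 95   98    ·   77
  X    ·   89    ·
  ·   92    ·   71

62

The remaining cell in row 1 is (1,3) = 338 − 231 = 107.
The remaining cell in row 2 is (2,3) = 338 − 270 = 68.
From column 2, 338 − (65 + 98 + 92) gives (3,2) = 83.
Column 3 needs 338; the known cells sum to 264, so (4,3) = 74.
Column 4 must total 338; the given cells sum to 234, so (3,4) = 104.
The remaining cell in anti-diagonal is (4,1) = 338 − 237 = 101.
Row 3: 83 + 89 + 104 + ? = 338, so (3,1) = 62.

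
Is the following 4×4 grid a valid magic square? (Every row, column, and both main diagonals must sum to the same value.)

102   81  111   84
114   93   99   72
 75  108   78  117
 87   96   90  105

Row 1: 102 + 81 + 111 + 84 = 378.
Row 2: 114 + 93 + 99 + 72 = 378.
Row 3: 75 + 108 + 78 + 117 = 378.
Row 4: 87 + 96 + 90 + 105 = 378.
Column 1: 102 + 114 + 75 + 87 = 378.
Column 2: 81 + 93 + 108 + 96 = 378.
Column 3: 111 + 99 + 78 + 90 = 378.
Column 4: 84 + 72 + 117 + 105 = 378.
Main diagonal: 102 + 93 + 78 + 105 = 378.
Anti-diagonal: 84 + 99 + 108 + 87 = 378.
All lines sum to 378.

Yes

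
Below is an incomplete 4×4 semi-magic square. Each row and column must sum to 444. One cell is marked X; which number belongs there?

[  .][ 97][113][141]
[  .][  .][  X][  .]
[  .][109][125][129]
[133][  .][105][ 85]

101

Row 1 needs 444; the known cells sum to 351, so (1,1) = 93.
The remaining cell in row 3 is (3,1) = 444 − 363 = 81.
From row 4, 444 − (133 + 105 + 85) gives (4,2) = 121.
Column 1: 93 + 81 + 133 + ? = 444, so (2,1) = 137.
The remaining cell in column 2 is (2,2) = 444 − 327 = 117.
Column 3: 113 + 125 + 105 + ? = 444, so (2,3) = 101.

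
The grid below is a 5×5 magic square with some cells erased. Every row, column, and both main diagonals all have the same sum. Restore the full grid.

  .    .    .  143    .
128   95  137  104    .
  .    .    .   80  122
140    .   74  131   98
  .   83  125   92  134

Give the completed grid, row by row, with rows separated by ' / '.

77 119 101 143 110 / 128 95 137 104 86 / 89 146 113 80 122 / 140 107 74 131 98 / 116 83 125 92 134

Column 4 is already complete: 143 + 104 + 80 + 131 + 92 = 550, so that is the magic constant.
From row 2, 550 − (128 + 95 + 137 + 104) gives (2,5) = 86.
From row 4, 550 − (140 + 74 + 131 + 98) gives (4,2) = 107.
From row 5, 550 − (83 + 125 + 92 + 134) gives (5,1) = 116.
Column 5: 86 + 122 + 98 + 134 + ? = 550, so (1,5) = 110.
Using anti-diagonal: 110 + 104 + 107 + 116 + ? → (3,3) = 550 − 437 = 113.
The remaining cell in column 3 is (1,3) = 550 − 449 = 101.
From main diagonal, 550 − (95 + 113 + 131 + 134) gives (1,1) = 77.
The remaining cell in row 1 is (1,2) = 550 − 431 = 119.
Using column 1: 77 + 128 + 140 + 116 + ? → (3,1) = 550 − 461 = 89.
Column 2: 119 + 95 + 107 + 83 + ? = 550, so (3,2) = 146.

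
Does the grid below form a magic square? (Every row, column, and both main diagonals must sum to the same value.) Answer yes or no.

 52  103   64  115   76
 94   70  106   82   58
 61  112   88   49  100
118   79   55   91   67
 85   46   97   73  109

Row 1: 52 + 103 + 64 + 115 + 76 = 410.
Row 2: 94 + 70 + 106 + 82 + 58 = 410.
Row 3: 61 + 112 + 88 + 49 + 100 = 410.
Row 4: 118 + 79 + 55 + 91 + 67 = 410.
Row 5: 85 + 46 + 97 + 73 + 109 = 410.
Column 1: 52 + 94 + 61 + 118 + 85 = 410.
Column 2: 103 + 70 + 112 + 79 + 46 = 410.
Column 3: 64 + 106 + 88 + 55 + 97 = 410.
Column 4: 115 + 82 + 49 + 91 + 73 = 410.
Column 5: 76 + 58 + 100 + 67 + 109 = 410.
Main diagonal: 52 + 70 + 88 + 91 + 109 = 410.
Anti-diagonal: 76 + 82 + 88 + 79 + 85 = 410.
All lines sum to 410.

Yes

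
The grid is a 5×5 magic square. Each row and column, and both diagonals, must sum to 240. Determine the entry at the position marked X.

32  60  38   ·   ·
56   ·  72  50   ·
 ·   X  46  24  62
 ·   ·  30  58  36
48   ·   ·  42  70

Using column 3: 38 + 72 + 46 + 30 + ? → (5,3) = 240 − 186 = 54.
Column 4 must total 240; the given cells sum to 174, so (1,4) = 66.
Main diagonal must total 240; the given cells sum to 206, so (2,2) = 34.
Row 1: 32 + 60 + 38 + 66 + ? = 240, so (1,5) = 44.
From row 2, 240 − (56 + 34 + 72 + 50) gives (2,5) = 28.
The remaining cell in row 5 is (5,2) = 240 − 214 = 26.
From anti-diagonal, 240 − (44 + 50 + 46 + 48) gives (4,2) = 52.
Row 4 needs 240; the known cells sum to 176, so (4,1) = 64.
Column 1 must total 240; the given cells sum to 200, so (3,1) = 40.
Using column 2: 60 + 34 + 52 + 26 + ? → (3,2) = 240 − 172 = 68.

68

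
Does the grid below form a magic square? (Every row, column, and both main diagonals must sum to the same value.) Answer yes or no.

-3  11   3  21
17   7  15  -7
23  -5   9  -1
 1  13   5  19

No — column 3 sums to 32 but row 3 sums to 26.

Row 1: -3 + 11 + 3 + 21 = 32.
Row 2: 17 + 7 + 15 + (-7) = 32.
Row 3: 23 + (-5) + 9 + (-1) = 26.
Row 4: 1 + 13 + 5 + 19 = 38.
Column 1: -3 + 17 + 23 + 1 = 38.
Column 2: 11 + 7 + (-5) + 13 = 26.
Column 3: 3 + 15 + 9 + 5 = 32.
Column 4: 21 + (-7) + (-1) + 19 = 32.
Main diagonal: -3 + 7 + 9 + 19 = 32.
Anti-diagonal: 21 + 15 + (-5) + 1 = 32.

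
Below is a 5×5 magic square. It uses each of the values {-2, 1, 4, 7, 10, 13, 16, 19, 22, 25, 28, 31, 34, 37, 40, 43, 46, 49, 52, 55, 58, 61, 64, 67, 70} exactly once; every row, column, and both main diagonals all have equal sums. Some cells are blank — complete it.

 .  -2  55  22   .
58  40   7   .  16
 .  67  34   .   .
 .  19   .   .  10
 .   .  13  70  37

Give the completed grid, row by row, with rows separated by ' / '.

The 25 entries sum to 850, so each line sums to 850/5 = 170.
From row 2, 170 − (58 + 40 + 7 + 16) gives (2,4) = 49.
The remaining cell in column 2 is (5,2) = 170 − 124 = 46.
Using column 3: 55 + 7 + 34 + 13 + ? → (4,3) = 170 − 109 = 61.
From row 5, 170 − (46 + 13 + 70 + 37) gives (5,1) = 4.
Anti-diagonal: 49 + 34 + 19 + 4 + ? = 170, so (1,5) = 64.
The remaining cell in row 1 is (1,1) = 170 − 139 = 31.
Column 5 needs 170; the known cells sum to 127, so (3,5) = 43.
From main diagonal, 170 − (31 + 40 + 34 + 37) gives (4,4) = 28.
The remaining cell in row 4 is (4,1) = 170 − 118 = 52.
Column 1 must total 170; the given cells sum to 145, so (3,1) = 25.
The remaining cell in column 4 is (3,4) = 170 − 169 = 1.

31 -2 55 22 64 / 58 40 7 49 16 / 25 67 34 1 43 / 52 19 61 28 10 / 4 46 13 70 37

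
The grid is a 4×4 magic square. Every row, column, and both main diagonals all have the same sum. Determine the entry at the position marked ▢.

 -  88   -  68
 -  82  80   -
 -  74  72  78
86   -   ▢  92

Anti-diagonal is complete and sums to 308; that is the magic constant.
Row 3: 74 + 72 + 78 + ? = 308, so (3,1) = 84.
Using column 2: 88 + 82 + 74 + ? → (4,2) = 308 − 244 = 64.
Column 4: 68 + 78 + 92 + ? = 308, so (2,4) = 70.
The remaining cell in main diagonal is (1,1) = 308 − 246 = 62.
Row 1: 62 + 88 + 68 + ? = 308, so (1,3) = 90.
Using row 2: 82 + 80 + 70 + ? → (2,1) = 308 − 232 = 76.
Row 4 must total 308; the given cells sum to 242, so (4,3) = 66.

66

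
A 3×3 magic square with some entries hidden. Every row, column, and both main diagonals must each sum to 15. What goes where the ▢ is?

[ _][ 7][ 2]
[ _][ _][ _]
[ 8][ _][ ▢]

Row 1: 7 + 2 + ? = 15, so (1,1) = 6.
The remaining cell in column 1 is (2,1) = 15 − 14 = 1.
The remaining cell in anti-diagonal is (2,2) = 15 − 10 = 5.
Using row 2: 1 + 5 + ? → (2,3) = 15 − 6 = 9.
From column 2, 15 − (7 + 5) gives (3,2) = 3.
Column 3 needs 15; the known cells sum to 11, so (3,3) = 4.

4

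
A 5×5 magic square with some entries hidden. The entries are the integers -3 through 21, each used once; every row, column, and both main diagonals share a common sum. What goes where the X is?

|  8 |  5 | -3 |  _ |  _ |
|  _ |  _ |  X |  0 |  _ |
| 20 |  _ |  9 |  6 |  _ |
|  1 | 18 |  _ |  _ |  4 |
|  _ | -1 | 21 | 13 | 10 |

The entries are -3 through 21, which sum to 225, so each line sums to 225/5 = 45.
Row 5 needs 45; the known cells sum to 43, so (5,1) = 2.
Using column 1: 8 + 20 + 1 + 2 + ? → (2,1) = 45 − 31 = 14.
Anti-diagonal: 0 + 9 + 18 + 2 + ? = 45, so (1,5) = 16.
Row 1: 8 + 5 + (-3) + 16 + ? = 45, so (1,4) = 19.
Using column 4: 19 + 0 + 6 + 13 + ? → (4,4) = 45 − 38 = 7.
Using main diagonal: 8 + 9 + 7 + 10 + ? → (2,2) = 45 − 34 = 11.
The remaining cell in row 4 is (4,3) = 45 − 30 = 15.
Column 2: 5 + 11 + 18 + (-1) + ? = 45, so (3,2) = 12.
The remaining cell in column 3 is (2,3) = 45 − 42 = 3.

3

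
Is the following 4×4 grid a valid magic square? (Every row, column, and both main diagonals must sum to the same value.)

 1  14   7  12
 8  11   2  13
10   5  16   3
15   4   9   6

Row 1: 1 + 14 + 7 + 12 = 34.
Row 2: 8 + 11 + 2 + 13 = 34.
Row 3: 10 + 5 + 16 + 3 = 34.
Row 4: 15 + 4 + 9 + 6 = 34.
Column 1: 1 + 8 + 10 + 15 = 34.
Column 2: 14 + 11 + 5 + 4 = 34.
Column 3: 7 + 2 + 16 + 9 = 34.
Column 4: 12 + 13 + 3 + 6 = 34.
Main diagonal: 1 + 11 + 16 + 6 = 34.
Anti-diagonal: 12 + 2 + 5 + 15 = 34.
All lines sum to 34.

Yes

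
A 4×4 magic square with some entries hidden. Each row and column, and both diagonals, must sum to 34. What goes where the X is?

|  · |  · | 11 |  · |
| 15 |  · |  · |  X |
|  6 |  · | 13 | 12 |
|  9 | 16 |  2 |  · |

1

Using row 3: 6 + 13 + 12 + ? → (3,2) = 34 − 31 = 3.
Row 4 needs 34; the known cells sum to 27, so (4,4) = 7.
Using column 1: 15 + 6 + 9 + ? → (1,1) = 34 − 30 = 4.
From column 3, 34 − (11 + 13 + 2) gives (2,3) = 8.
From main diagonal, 34 − (4 + 13 + 7) gives (2,2) = 10.
Anti-diagonal: 8 + 3 + 9 + ? = 34, so (1,4) = 14.
Row 1 must total 34; the given cells sum to 29, so (1,2) = 5.
Row 2 needs 34; the known cells sum to 33, so (2,4) = 1.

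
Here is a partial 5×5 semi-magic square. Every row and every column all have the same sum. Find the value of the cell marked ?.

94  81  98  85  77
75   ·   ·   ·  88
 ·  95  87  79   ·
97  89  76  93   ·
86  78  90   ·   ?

Row 1 is complete and sums to 435; that is the magic constant.
From row 4, 435 − (97 + 89 + 76 + 93) gives (4,5) = 80.
Column 1 needs 435; the known cells sum to 352, so (3,1) = 83.
Column 2: 81 + 95 + 89 + 78 + ? = 435, so (2,2) = 92.
Using column 3: 98 + 87 + 76 + 90 + ? → (2,3) = 435 − 351 = 84.
Row 2 needs 435; the known cells sum to 339, so (2,4) = 96.
Row 3 needs 435; the known cells sum to 344, so (3,5) = 91.
Using column 4: 85 + 96 + 79 + 93 + ? → (5,4) = 435 − 353 = 82.
Column 5: 77 + 88 + 91 + 80 + ? = 435, so (5,5) = 99.

99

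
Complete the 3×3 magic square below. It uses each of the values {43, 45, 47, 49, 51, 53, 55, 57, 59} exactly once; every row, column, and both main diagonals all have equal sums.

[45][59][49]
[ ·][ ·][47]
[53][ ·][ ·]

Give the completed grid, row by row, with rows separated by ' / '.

45 59 49 / 55 51 47 / 53 43 57

The 9 entries sum to 459, so each line sums to 459/3 = 153.
Using column 1: 45 + 53 + ? → (2,1) = 153 − 98 = 55.
From column 3, 153 − (49 + 47) gives (3,3) = 57.
Main diagonal must total 153; the given cells sum to 102, so (2,2) = 51.
From row 3, 153 − (53 + 57) gives (3,2) = 43.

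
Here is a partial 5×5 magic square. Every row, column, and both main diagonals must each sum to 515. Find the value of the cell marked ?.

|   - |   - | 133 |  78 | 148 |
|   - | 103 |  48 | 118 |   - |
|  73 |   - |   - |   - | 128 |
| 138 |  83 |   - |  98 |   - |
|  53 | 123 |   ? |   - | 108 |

68

Anti-diagonal needs 515; the known cells sum to 402, so (3,3) = 113.
The remaining cell in main diagonal is (1,1) = 515 − 422 = 93.
Row 1 must total 515; the given cells sum to 452, so (1,2) = 63.
Column 1 needs 515; the known cells sum to 357, so (2,1) = 158.
Column 2: 63 + 103 + 83 + 123 + ? = 515, so (3,2) = 143.
From row 2, 515 − (158 + 103 + 48 + 118) gives (2,5) = 88.
From row 3, 515 − (73 + 143 + 113 + 128) gives (3,4) = 58.
From column 4, 515 − (78 + 118 + 58 + 98) gives (5,4) = 163.
The remaining cell in column 5 is (4,5) = 515 − 472 = 43.
Row 4 needs 515; the known cells sum to 362, so (4,3) = 153.
The remaining cell in row 5 is (5,3) = 515 − 447 = 68.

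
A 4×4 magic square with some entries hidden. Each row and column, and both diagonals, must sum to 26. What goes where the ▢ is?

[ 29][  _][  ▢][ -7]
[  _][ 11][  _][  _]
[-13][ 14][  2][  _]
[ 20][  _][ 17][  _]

8

Row 3 needs 26; the known cells sum to 3, so (3,4) = 23.
The remaining cell in column 1 is (2,1) = 26 − 36 = -10.
The remaining cell in main diagonal is (4,4) = 26 − 42 = -16.
Using anti-diagonal: -7 + 14 + 20 + ? → (2,3) = 26 − 27 = -1.
Row 2 must total 26; the given cells sum to 0, so (2,4) = 26.
Using row 4: 20 + 17 + (-16) + ? → (4,2) = 26 − 21 = 5.
The remaining cell in column 2 is (1,2) = 26 − 30 = -4.
From column 3, 26 − (-1 + 2 + 17) gives (1,3) = 8.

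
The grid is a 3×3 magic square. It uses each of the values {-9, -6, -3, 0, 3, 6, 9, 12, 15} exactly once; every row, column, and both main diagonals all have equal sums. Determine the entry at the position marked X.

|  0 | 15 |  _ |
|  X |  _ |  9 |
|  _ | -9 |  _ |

-3

The 9 entries sum to 27, so each line sums to 27/3 = 9.
Row 1: 0 + 15 + ? = 9, so (1,3) = -6.
Column 2 must total 9; the given cells sum to 6, so (2,2) = 3.
Using column 3: -6 + 9 + ? → (3,3) = 9 − 3 = 6.
Anti-diagonal must total 9; the given cells sum to -3, so (3,1) = 12.
Row 2: 3 + 9 + ? = 9, so (2,1) = -3.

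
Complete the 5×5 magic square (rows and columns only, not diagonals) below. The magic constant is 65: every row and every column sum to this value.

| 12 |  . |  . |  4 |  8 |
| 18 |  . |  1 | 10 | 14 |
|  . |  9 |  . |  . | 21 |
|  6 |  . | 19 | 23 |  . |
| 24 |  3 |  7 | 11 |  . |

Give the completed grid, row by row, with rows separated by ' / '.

Row 2 must total 65; the given cells sum to 43, so (2,2) = 22.
Row 5 must total 65; the given cells sum to 45, so (5,5) = 20.
Column 1: 12 + 18 + 6 + 24 + ? = 65, so (3,1) = 5.
From column 4, 65 − (4 + 10 + 23 + 11) gives (3,4) = 17.
From column 5, 65 − (8 + 14 + 21 + 20) gives (4,5) = 2.
From row 3, 65 − (5 + 9 + 17 + 21) gives (3,3) = 13.
From row 4, 65 − (6 + 19 + 23 + 2) gives (4,2) = 15.
Column 2 needs 65; the known cells sum to 49, so (1,2) = 16.
The remaining cell in column 3 is (1,3) = 65 − 40 = 25.

12 16 25 4 8 / 18 22 1 10 14 / 5 9 13 17 21 / 6 15 19 23 2 / 24 3 7 11 20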